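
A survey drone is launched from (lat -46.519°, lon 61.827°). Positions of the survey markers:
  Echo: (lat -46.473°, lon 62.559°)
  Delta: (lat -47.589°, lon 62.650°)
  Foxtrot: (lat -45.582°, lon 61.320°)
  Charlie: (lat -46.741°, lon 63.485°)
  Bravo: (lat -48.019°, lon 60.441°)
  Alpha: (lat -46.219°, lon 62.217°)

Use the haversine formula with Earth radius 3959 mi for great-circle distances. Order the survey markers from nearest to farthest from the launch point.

Computing each great-circle distance from (lat -46.519°, lon 61.827°):
Alpha (lat -46.219°, lon 62.217°): 27.8 mi
Echo (lat -46.473°, lon 62.559°): 35.0 mi
Foxtrot (lat -45.582°, lon 61.320°): 69.2 mi
Charlie (lat -46.741°, lon 63.485°): 80.2 mi
Delta (lat -47.589°, lon 62.650°): 83.5 mi
Bravo (lat -48.019°, lon 60.441°): 122.3 mi

Alpha, Echo, Foxtrot, Charlie, Delta, Bravo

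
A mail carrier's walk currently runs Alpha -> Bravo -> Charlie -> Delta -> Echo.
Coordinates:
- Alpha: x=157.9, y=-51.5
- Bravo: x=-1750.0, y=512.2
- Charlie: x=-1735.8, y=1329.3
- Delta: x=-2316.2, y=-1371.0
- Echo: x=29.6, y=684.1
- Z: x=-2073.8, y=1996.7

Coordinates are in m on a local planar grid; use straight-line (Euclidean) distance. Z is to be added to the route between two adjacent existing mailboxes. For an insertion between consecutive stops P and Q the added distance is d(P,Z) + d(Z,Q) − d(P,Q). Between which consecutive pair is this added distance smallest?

Added distance for inserting Z between each consecutive pair:
Alpha–Bravo: 2559.1 m
Bravo–Charlie: 1450.3 m
Charlie–Delta: 1362.6 m
Delta–Echo: 2737.1 m
Smallest added distance is 1362.6 m, inserting between Charlie and Delta.

between Charlie and Delta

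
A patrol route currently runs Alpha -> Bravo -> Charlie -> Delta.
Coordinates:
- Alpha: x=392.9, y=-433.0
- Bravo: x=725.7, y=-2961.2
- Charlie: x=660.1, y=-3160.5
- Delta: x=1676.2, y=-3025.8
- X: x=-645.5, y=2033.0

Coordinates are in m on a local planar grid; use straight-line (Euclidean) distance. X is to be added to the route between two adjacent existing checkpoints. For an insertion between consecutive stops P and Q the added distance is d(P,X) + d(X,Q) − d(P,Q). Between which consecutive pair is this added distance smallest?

Added distance for inserting X between each consecutive pair:
Alpha–Bravo: 5304.7 m
Bravo–Charlie: 10324.3 m
Charlie–Delta: 9896.2 m
Smallest added distance is 5304.7 m, inserting between Alpha and Bravo.

between Alpha and Bravo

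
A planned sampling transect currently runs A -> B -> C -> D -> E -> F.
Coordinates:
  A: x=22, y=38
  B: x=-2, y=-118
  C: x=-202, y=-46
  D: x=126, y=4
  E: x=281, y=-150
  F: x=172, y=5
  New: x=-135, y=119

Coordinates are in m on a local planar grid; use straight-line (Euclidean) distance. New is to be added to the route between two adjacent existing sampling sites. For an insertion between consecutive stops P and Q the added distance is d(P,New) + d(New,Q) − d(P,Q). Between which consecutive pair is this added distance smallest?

Added distance for inserting New between each consecutive pair:
A–B: 290.6 m
B–C: 237.3 m
C–D: 131.5 m
D–E: 562.1 m
E–F: 633.4 m
Smallest added distance is 131.5 m, inserting between C and D.

between C and D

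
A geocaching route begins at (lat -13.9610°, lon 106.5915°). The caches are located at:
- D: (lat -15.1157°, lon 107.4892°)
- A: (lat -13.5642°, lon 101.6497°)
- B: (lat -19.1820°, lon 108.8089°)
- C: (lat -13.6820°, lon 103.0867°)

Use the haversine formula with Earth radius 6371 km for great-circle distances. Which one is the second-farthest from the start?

Distance to each, sorted:
B: 626.8 km
A: 535.5 km
C: 379.7 km
D: 160.7 km
The second-farthest is A at 535.5 km.

A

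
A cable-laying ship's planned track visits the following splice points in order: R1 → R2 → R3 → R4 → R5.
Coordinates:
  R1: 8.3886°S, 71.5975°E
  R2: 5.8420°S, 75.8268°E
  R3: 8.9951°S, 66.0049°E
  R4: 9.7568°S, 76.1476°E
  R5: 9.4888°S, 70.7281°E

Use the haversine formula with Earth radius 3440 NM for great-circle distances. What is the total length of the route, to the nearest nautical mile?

1833 NM

Leg distances:
R1→R2: 294.7 NM  (cumulative 294.7 NM)
R2→R3: 614.6 NM  (cumulative 909.3 NM)
R3→R4: 602.5 NM  (cumulative 1511.8 NM)
R4→R5: 321.2 NM  (cumulative 1833.0 NM)
Total route length ≈ 1833 NM.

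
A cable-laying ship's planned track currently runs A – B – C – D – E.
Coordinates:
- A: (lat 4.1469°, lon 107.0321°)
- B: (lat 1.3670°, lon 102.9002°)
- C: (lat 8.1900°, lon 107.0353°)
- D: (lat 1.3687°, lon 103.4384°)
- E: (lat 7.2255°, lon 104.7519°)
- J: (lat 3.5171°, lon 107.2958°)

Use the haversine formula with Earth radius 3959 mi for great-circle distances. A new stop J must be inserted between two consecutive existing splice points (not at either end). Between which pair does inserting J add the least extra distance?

Added distance for inserting J between each consecutive pair:
A–B: 41.2 mi
B–C: 110.6 mi
C–D: 95.9 mi
D–E: 200.5 mi
Smallest added distance is 41.2 mi, inserting between A and B.

between A and B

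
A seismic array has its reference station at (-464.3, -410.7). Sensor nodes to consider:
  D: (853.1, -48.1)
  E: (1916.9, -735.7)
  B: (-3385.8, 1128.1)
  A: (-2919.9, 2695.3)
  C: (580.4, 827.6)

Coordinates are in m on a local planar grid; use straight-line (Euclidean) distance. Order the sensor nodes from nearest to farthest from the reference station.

D, C, E, B, A

Distances from the reference station:
D (853.1, -48.1): 1366.4 m
C (580.4, 827.6): 1620.1 m
E (1916.9, -735.7): 2403.3 m
B (-3385.8, 1128.1): 3302.0 m
A (-2919.9, 2695.3): 3959.4 m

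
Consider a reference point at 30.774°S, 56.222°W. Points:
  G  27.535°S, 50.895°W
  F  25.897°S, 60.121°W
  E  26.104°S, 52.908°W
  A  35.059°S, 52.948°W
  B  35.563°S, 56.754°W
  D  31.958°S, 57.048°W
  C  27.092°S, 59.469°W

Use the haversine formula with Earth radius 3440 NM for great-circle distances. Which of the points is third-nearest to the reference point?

B

Distance to each, sorted:
D: 82.7 NM
C: 279.2 NM
B: 288.8 NM
A: 305.6 NM
E: 330.4 NM
G: 340.3 NM
F: 358.0 NM
The third-nearest is B at 288.8 NM.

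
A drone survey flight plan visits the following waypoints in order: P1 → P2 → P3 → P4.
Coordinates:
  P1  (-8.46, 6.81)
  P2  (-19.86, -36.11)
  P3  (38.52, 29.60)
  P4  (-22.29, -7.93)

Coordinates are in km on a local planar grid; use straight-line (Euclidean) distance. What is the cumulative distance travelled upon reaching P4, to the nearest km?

Leg distances:
P1→P2: 44.4 km  (cumulative 44.4 km)
P2→P3: 87.9 km  (cumulative 132.3 km)
P3→P4: 71.5 km  (cumulative 203.8 km)
Cumulative distance at P4 ≈ 204 km.

204 km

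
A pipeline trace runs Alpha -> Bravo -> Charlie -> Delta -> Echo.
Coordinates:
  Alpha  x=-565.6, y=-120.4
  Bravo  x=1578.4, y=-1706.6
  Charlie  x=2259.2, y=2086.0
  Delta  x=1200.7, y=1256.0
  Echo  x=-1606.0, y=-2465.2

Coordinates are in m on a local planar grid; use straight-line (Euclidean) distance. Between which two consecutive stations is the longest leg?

Delta–Echo

Leg distances:
Alpha→Bravo: 2667.0 m
Bravo→Charlie: 3853.2 m
Charlie→Delta: 1345.1 m
Delta→Echo: 4661.0 m
The longest leg is Delta–Echo at 4661.0 m.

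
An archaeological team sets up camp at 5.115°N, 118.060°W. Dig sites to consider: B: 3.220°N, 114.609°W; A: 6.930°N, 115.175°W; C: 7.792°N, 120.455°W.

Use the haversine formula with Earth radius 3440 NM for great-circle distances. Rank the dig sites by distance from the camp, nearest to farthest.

Computing each great-circle distance from 5.115°N, 118.060°W:
A 6.930°N, 115.175°W: 203.8 NM
C 7.792°N, 120.455°W: 215.0 NM
B 3.220°N, 114.609°W: 235.9 NM

A, C, B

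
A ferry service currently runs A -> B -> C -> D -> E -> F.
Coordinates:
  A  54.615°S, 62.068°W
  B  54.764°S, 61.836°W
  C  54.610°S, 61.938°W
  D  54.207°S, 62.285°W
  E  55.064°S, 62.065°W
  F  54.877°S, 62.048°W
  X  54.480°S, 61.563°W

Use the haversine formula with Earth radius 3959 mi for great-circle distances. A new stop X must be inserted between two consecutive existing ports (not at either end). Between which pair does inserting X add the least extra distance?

Added distance for inserting X between each consecutive pair:
A–B: 30.9 mi
B–C: 28.6 mi
C–D: 21.0 mi
D–E: 19.8 mi
E–F: 65.7 mi
Smallest added distance is 19.8 mi, inserting between D and E.

between D and E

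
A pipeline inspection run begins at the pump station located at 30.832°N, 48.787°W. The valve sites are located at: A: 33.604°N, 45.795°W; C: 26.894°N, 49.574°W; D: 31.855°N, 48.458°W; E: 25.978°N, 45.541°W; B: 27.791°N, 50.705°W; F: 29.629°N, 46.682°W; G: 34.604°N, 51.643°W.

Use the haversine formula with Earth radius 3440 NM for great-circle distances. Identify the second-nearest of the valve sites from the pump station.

Distances from the pump station (30.832°N, 48.787°W):
D: 63.7 NM
F: 130.9 NM
B: 208.4 NM
A: 225.4 NM
C: 240.0 NM
G: 268.5 NM
E: 338.1 NM
The second-nearest is F at 130.9 NM.

F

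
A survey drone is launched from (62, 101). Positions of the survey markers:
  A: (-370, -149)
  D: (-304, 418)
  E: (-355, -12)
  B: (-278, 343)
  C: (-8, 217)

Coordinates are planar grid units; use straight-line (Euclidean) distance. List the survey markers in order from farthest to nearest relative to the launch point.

Computing each straight-line distance from (62, 101):
A (-370, -149): 499.1
D (-304, 418): 484.2
E (-355, -12): 432.0
B (-278, 343): 417.3
C (-8, 217): 135.5

A, D, E, B, C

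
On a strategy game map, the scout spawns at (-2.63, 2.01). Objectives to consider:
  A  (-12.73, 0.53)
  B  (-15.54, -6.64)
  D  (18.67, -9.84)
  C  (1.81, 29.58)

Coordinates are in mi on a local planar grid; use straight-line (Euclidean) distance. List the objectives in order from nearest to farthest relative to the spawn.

Computing each straight-line distance from (-2.63, 2.01):
A (-12.73, 0.53): 10.2 mi
B (-15.54, -6.64): 15.5 mi
D (18.67, -9.84): 24.4 mi
C (1.81, 29.58): 27.9 mi

A, B, D, C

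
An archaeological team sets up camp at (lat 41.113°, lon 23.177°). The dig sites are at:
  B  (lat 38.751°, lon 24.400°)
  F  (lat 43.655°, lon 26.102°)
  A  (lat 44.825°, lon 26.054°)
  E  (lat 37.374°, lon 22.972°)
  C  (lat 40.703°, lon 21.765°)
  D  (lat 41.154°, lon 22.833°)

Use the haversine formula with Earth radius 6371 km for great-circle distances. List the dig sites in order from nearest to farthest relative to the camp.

Computing each great-circle distance from (lat 41.113°, lon 23.177°):
D (lat 41.154°, lon 22.833°): 29.2 km
C (lat 40.703°, lon 21.765°): 127.1 km
B (lat 38.751°, lon 24.400°): 282.6 km
F (lat 43.655°, lon 26.102°): 370.9 km
E (lat 37.374°, lon 22.972°): 416.1 km
A (lat 44.825°, lon 26.054°): 474.4 km

D, C, B, F, E, A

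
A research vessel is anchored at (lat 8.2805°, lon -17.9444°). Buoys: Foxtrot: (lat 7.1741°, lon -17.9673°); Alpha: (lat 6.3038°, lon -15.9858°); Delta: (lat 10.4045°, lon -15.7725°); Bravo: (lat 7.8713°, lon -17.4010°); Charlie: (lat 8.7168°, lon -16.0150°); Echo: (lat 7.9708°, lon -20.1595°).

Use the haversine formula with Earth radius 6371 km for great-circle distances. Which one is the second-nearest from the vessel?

Foxtrot

Distance to each, sorted:
Bravo: 75.2 km
Foxtrot: 123.1 km
Charlie: 217.7 km
Echo: 246.3 km
Alpha: 308.2 km
Delta: 335.5 km
The second-nearest is Foxtrot at 123.1 km.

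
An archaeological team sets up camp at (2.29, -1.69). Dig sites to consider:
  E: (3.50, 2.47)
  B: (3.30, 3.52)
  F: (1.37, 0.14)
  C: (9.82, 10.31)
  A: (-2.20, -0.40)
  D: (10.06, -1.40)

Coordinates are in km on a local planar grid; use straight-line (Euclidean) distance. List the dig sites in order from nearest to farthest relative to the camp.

F, E, A, B, D, C

Computing each straight-line distance from (2.29, -1.69):
F (1.37, 0.14): 2.0 km
E (3.50, 2.47): 4.3 km
A (-2.20, -0.40): 4.7 km
B (3.30, 3.52): 5.3 km
D (10.06, -1.40): 7.8 km
C (9.82, 10.31): 14.2 km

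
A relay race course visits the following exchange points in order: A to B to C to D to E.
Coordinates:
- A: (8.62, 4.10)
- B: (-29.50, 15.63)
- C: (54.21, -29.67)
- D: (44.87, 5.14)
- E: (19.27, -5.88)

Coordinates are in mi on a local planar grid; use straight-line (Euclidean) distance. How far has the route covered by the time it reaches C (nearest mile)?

135 mi

Leg distances:
A→B: 39.8 mi  (cumulative 39.8 mi)
B→C: 95.2 mi  (cumulative 135.0 mi)
Cumulative distance at C ≈ 135 mi.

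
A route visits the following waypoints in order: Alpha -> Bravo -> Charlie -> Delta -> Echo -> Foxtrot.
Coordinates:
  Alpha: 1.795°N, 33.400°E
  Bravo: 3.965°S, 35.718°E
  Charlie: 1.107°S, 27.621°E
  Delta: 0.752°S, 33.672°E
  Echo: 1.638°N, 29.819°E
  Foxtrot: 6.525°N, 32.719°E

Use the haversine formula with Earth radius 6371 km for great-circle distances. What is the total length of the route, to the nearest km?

3454 km

Leg distances:
Alpha→Bravo: 690.3 km  (cumulative 690.3 km)
Bravo→Charlie: 953.9 km  (cumulative 1644.2 km)
Charlie→Delta: 673.9 km  (cumulative 2318.1 km)
Delta→Echo: 504.1 km  (cumulative 2822.2 km)
Echo→Foxtrot: 631.4 km  (cumulative 3453.7 km)
Total route length ≈ 3454 km.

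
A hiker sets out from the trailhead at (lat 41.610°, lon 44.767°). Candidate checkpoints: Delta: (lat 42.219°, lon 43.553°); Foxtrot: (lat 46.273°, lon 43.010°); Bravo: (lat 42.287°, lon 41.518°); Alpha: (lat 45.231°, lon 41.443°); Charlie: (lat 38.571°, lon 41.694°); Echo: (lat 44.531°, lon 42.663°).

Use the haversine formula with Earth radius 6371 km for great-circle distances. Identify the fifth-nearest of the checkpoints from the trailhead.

Alpha

Distance to each, sorted:
Delta: 121.1 km
Bravo: 279.0 km
Echo: 367.0 km
Charlie: 427.2 km
Alpha: 483.8 km
Foxtrot: 537.2 km
The fifth-nearest is Alpha at 483.8 km.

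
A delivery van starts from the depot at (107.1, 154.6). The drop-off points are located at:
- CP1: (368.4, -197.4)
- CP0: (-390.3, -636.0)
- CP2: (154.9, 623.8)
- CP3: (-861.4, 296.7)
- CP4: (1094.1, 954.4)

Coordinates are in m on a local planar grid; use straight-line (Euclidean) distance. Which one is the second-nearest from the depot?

CP2

Distance to each, sorted:
CP1: 438.4 m
CP2: 471.6 m
CP0: 934.1 m
CP3: 978.9 m
CP4: 1270.4 m
The second-nearest is CP2 at 471.6 m.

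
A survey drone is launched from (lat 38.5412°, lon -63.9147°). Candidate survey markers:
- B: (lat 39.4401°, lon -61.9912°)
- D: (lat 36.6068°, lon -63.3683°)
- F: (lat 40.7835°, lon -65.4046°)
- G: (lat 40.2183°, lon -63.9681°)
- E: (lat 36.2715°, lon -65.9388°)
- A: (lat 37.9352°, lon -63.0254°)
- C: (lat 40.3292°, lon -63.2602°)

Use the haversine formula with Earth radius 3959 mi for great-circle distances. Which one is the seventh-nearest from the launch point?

Distance to each, sorted:
A: 63.9 mi
G: 115.9 mi
B: 120.5 mi
C: 128.4 mi
D: 137.0 mi
F: 174.0 mi
E: 192.2 mi
The seventh-nearest is E at 192.2 mi.

E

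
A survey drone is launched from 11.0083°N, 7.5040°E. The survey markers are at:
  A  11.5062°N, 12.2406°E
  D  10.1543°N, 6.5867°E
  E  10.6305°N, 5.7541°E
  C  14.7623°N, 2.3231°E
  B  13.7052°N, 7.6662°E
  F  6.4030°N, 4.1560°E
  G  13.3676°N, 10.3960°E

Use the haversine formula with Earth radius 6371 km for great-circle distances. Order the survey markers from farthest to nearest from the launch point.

C, F, A, G, B, E, D

Computing each great-circle distance from 11.0083°N, 7.5040°E:
C 14.7623°N, 2.3231°E: 699.6 km
F 6.4030°N, 4.1560°E: 630.5 km
A 11.5062°N, 12.2406°E: 519.5 km
G 13.3676°N, 10.3960°E: 409.4 km
B 13.7052°N, 7.6662°E: 300.4 km
E 10.6305°N, 5.7541°E: 195.7 km
D 10.1543°N, 6.5867°E: 138.1 km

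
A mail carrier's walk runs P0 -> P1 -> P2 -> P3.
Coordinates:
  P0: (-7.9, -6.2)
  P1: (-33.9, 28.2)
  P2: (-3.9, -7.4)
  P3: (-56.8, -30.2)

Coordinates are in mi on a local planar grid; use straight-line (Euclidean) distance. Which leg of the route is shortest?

Leg distances:
P0→P1: 43.1 mi
P1→P2: 46.6 mi
P2→P3: 57.6 mi
The shortest leg is P0–P1 at 43.1 mi.

P0–P1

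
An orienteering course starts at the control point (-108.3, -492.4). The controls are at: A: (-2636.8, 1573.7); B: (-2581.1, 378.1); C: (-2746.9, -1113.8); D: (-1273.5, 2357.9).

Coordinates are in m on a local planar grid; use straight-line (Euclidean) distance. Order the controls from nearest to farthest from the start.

B, C, D, A

Distances from the start:
B (-2581.1, 378.1): 2621.5 m
C (-2746.9, -1113.8): 2710.8 m
D (-1273.5, 2357.9): 3079.3 m
A (-2636.8, 1573.7): 3265.3 m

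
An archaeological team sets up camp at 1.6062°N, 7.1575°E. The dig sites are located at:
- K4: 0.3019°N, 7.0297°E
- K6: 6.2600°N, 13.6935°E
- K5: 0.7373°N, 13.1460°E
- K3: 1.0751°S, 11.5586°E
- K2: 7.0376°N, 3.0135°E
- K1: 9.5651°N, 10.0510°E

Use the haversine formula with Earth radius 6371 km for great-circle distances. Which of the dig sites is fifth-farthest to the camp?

K3

Distance to each, sorted:
K1: 941.0 km
K6: 890.6 km
K2: 758.8 km
K5: 672.7 km
K3: 573.0 km
K4: 145.7 km
The fifth-farthest is K3 at 573.0 km.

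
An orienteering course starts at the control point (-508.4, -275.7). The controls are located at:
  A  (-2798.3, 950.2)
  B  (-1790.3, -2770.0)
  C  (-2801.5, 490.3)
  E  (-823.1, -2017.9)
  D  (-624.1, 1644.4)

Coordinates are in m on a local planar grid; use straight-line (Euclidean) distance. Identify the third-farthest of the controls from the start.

Distance to each, sorted:
B: 2804.4 m
A: 2597.4 m
C: 2417.7 m
D: 1923.6 m
E: 1770.4 m
The third-farthest is C at 2417.7 m.

C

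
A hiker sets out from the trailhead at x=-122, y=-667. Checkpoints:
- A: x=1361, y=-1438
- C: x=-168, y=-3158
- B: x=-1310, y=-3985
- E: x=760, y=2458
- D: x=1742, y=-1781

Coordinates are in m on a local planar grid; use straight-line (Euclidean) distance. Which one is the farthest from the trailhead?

B

Distances from the trailhead (x=-122, y=-667):
B: 3524.3 m
E: 3247.1 m
C: 2491.4 m
D: 2171.5 m
A: 1671.4 m
The farthest is B at 3524.3 m.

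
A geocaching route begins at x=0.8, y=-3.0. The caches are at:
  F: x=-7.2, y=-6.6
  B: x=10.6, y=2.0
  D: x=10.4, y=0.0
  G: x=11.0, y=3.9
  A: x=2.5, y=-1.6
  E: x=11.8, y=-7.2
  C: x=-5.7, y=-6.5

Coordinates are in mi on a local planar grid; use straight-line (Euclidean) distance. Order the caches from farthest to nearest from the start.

Distances from the start:
G x=11.0, y=3.9: 12.3 mi
E x=11.8, y=-7.2: 11.8 mi
B x=10.6, y=2.0: 11.0 mi
D x=10.4, y=0.0: 10.1 mi
F x=-7.2, y=-6.6: 8.8 mi
C x=-5.7, y=-6.5: 7.4 mi
A x=2.5, y=-1.6: 2.2 mi

G, E, B, D, F, C, A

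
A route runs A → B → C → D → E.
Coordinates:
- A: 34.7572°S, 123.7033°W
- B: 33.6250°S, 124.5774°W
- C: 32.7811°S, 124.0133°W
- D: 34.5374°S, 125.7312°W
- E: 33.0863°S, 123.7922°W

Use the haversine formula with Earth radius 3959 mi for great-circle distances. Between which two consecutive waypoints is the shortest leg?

Leg distances:
A→B: 92.8 mi
B→C: 66.8 mi
C→D: 156.5 mi
D→E: 149.8 mi
The shortest leg is B–C at 66.8 mi.

B–C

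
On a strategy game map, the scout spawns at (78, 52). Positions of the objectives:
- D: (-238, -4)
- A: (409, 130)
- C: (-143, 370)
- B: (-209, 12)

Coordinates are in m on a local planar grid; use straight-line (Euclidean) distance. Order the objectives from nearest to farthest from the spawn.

B, D, A, C

Distances from the spawn:
B (-209, 12): 289.8 m
D (-238, -4): 320.9 m
A (409, 130): 340.1 m
C (-143, 370): 387.3 m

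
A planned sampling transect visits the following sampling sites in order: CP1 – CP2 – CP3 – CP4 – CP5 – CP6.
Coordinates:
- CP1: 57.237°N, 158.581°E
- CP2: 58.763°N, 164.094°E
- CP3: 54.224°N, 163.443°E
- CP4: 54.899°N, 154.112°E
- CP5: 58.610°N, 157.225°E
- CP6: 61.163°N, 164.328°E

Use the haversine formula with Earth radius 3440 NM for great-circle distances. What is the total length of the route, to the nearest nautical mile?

Leg distances:
CP1→CP2: 197.8 NM  (cumulative 197.8 NM)
CP2→CP3: 273.4 NM  (cumulative 471.2 NM)
CP3→CP4: 327.1 NM  (cumulative 798.3 NM)
CP4→CP5: 245.2 NM  (cumulative 1043.5 NM)
CP5→CP6: 263.0 NM  (cumulative 1306.4 NM)
Total route length ≈ 1306 NM.

1306 NM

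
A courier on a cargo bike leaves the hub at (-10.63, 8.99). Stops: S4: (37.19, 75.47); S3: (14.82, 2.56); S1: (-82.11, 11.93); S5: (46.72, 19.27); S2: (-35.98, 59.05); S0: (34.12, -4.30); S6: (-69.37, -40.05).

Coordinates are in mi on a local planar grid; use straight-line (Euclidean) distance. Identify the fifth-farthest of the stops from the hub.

Distance to each, sorted:
S4: 81.9 mi
S6: 76.5 mi
S1: 71.5 mi
S5: 58.3 mi
S2: 56.1 mi
S0: 46.7 mi
S3: 26.2 mi
The fifth-farthest is S2 at 56.1 mi.

S2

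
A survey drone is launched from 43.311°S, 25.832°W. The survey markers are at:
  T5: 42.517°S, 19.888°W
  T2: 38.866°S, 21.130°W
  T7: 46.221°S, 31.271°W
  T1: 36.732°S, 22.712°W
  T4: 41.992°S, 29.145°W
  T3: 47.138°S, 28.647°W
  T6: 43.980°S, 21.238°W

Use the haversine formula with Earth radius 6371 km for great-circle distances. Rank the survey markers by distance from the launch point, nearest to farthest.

Distance from the launch point at 43.311°S, 25.832°W to each:
T4 41.992°S, 29.145°W: 308.1 km
T6 43.980°S, 21.238°W: 377.0 km
T3 47.138°S, 28.647°W: 479.2 km
T5 42.517°S, 19.888°W: 491.9 km
T7 46.221°S, 31.271°W: 537.5 km
T2 38.866°S, 21.130°W: 631.9 km
T1 36.732°S, 22.712°W: 778.1 km

T4, T6, T3, T5, T7, T2, T1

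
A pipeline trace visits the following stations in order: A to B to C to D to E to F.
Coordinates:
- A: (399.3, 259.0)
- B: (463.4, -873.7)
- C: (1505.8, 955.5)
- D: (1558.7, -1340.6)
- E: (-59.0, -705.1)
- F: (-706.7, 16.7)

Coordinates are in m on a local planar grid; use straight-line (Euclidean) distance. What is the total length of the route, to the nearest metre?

Leg distances:
A→B: 1134.5 m  (cumulative 1134.5 m)
B→C: 2105.4 m  (cumulative 3239.9 m)
C→D: 2296.7 m  (cumulative 5536.6 m)
D→E: 1738.0 m  (cumulative 7274.6 m)
E→F: 969.8 m  (cumulative 8244.4 m)
Total route length ≈ 8244 m.

8244 m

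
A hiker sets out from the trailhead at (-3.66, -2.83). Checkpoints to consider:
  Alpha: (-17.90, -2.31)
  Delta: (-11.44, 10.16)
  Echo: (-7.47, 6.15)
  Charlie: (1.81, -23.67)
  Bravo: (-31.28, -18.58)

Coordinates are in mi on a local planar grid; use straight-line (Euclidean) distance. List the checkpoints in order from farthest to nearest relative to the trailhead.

Bravo, Charlie, Delta, Alpha, Echo

Distance from the trailhead at (-3.66, -2.83) to each:
Bravo (-31.28, -18.58): 31.8 mi
Charlie (1.81, -23.67): 21.5 mi
Delta (-11.44, 10.16): 15.1 mi
Alpha (-17.90, -2.31): 14.2 mi
Echo (-7.47, 6.15): 9.8 mi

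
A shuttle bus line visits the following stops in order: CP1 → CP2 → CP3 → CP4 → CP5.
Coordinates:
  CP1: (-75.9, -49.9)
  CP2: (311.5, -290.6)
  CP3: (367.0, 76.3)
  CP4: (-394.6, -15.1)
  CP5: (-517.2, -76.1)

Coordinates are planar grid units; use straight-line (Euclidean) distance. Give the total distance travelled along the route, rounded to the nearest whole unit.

1731

Leg distances:
CP1→CP2: 456.1  (cumulative 456.1)
CP2→CP3: 371.1  (cumulative 827.2)
CP3→CP4: 767.1  (cumulative 1594.2)
CP4→CP5: 136.9  (cumulative 1731.2)
Total route length ≈ 1731.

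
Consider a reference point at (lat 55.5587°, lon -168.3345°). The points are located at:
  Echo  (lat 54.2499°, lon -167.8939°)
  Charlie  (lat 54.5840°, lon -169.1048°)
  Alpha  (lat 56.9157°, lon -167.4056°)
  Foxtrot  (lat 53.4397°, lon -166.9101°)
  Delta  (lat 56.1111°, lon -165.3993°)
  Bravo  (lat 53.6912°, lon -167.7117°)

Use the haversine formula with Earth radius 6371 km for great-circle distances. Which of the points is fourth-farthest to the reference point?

Alpha

Distance to each, sorted:
Foxtrot: 252.9 km
Bravo: 211.5 km
Delta: 193.3 km
Alpha: 161.4 km
Echo: 148.2 km
Charlie: 119.0 km
The fourth-farthest is Alpha at 161.4 km.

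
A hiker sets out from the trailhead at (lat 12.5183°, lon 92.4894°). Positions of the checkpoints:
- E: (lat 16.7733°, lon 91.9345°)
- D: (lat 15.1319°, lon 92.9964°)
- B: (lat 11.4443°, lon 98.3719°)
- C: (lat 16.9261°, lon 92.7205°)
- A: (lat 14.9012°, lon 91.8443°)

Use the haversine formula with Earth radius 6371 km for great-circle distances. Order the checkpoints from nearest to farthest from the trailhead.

Distance from the trailhead at (lat 12.5183°, lon 92.4894°) to each:
A (lat 14.9012°, lon 91.8443°): 274.0 km
D (lat 15.1319°, lon 92.9964°): 295.7 km
E (lat 16.7733°, lon 91.9345°): 476.9 km
C (lat 16.9261°, lon 92.7205°): 490.8 km
B (lat 11.4443°, lon 98.3719°): 650.9 km

A, D, E, C, B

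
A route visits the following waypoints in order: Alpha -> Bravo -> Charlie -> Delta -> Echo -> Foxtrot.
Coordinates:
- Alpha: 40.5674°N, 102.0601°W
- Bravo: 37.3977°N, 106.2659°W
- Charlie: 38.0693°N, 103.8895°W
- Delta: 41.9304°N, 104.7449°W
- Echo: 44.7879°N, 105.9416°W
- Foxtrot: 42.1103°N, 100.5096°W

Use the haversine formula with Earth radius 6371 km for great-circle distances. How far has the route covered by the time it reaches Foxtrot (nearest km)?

Leg distances:
Alpha→Bravo: 506.2 km  (cumulative 506.2 km)
Bravo→Charlie: 221.9 km  (cumulative 728.1 km)
Charlie→Delta: 435.5 km  (cumulative 1163.6 km)
Delta→Echo: 332.1 km  (cumulative 1495.7 km)
Echo→Foxtrot: 529.8 km  (cumulative 2025.6 km)
Cumulative distance at Foxtrot ≈ 2026 km.

2026 km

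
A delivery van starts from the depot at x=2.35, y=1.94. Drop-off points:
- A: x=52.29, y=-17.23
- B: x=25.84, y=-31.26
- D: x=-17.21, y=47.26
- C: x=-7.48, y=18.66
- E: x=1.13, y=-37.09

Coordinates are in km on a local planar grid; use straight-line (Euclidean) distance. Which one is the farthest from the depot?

A

Distances from the depot (x=2.35, y=1.94):
A: 53.5 km
D: 49.4 km
B: 40.7 km
E: 39.0 km
C: 19.4 km
The farthest is A at 53.5 km.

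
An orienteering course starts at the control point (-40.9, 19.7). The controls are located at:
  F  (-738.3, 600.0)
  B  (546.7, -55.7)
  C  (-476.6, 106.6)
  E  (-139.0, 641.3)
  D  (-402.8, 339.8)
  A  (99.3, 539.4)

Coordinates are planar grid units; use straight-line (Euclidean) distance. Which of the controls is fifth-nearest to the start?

Distances from the start ((-40.9, 19.7)):
C: 444.3
D: 483.2
A: 538.3
B: 592.4
E: 629.3
F: 907.3
The fifth-nearest is E at 629.3.

E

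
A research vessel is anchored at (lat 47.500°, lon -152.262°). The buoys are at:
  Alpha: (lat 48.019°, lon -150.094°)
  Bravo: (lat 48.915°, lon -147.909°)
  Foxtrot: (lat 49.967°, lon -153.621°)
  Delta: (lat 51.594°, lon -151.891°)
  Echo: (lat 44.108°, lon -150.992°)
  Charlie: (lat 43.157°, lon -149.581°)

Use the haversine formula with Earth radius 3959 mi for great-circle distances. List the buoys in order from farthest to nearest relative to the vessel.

Charlie, Delta, Echo, Bravo, Foxtrot, Alpha

Computing each great-circle distance from (lat 47.500°, lon -152.262°):
Charlie (lat 43.157°, lon -149.581°): 327.1 mi
Delta (lat 51.594°, lon -151.891°): 283.4 mi
Echo (lat 44.108°, lon -150.992°): 242.2 mi
Bravo (lat 48.915°, lon -147.909°): 223.0 mi
Foxtrot (lat 49.967°, lon -153.621°): 181.4 mi
Alpha (lat 48.019°, lon -150.094°): 106.9 mi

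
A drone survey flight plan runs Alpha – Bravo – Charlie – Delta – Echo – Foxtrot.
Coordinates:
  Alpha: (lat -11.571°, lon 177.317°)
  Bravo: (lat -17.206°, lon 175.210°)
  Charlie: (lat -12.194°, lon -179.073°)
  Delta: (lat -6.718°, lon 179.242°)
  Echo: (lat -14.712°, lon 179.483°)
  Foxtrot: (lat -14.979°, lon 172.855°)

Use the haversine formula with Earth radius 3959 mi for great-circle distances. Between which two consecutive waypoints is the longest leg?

Leg distances:
Alpha→Bravo: 414.1 mi
Bravo→Charlie: 515.6 mi
Charlie→Delta: 395.4 mi
Delta→Echo: 552.6 mi
Echo→Foxtrot: 443.1 mi
The longest leg is Delta–Echo at 552.6 mi.

Delta–Echo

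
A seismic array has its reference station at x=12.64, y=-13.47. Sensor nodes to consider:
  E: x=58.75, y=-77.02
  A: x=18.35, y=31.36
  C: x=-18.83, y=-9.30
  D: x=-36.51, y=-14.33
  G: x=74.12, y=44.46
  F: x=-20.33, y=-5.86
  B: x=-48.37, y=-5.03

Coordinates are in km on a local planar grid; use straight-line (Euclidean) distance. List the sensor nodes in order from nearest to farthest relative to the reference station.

C, F, A, D, B, E, G

Distance from the reference station at x=12.64, y=-13.47 to each:
C x=-18.83, y=-9.30: 31.7 km
F x=-20.33, y=-5.86: 33.8 km
A x=18.35, y=31.36: 45.2 km
D x=-36.51, y=-14.33: 49.2 km
B x=-48.37, y=-5.03: 61.6 km
E x=58.75, y=-77.02: 78.5 km
G x=74.12, y=44.46: 84.5 km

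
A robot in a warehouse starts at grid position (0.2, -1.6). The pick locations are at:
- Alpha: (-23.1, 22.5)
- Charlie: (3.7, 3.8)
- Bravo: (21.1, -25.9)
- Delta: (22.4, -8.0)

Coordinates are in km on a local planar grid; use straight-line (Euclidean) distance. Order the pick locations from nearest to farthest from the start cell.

Charlie, Delta, Bravo, Alpha

Computing each straight-line distance from (0.2, -1.6):
Charlie (3.7, 3.8): 6.4 km
Delta (22.4, -8.0): 23.1 km
Bravo (21.1, -25.9): 32.1 km
Alpha (-23.1, 22.5): 33.5 km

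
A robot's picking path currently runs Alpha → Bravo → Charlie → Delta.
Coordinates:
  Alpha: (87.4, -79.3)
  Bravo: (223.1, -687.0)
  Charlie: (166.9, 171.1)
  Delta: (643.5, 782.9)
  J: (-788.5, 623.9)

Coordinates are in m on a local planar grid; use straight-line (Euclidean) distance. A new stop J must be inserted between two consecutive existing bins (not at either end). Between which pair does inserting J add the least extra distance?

between Charlie and Delta

Added distance for inserting J between each consecutive pair:
Alpha–Bravo: 2156.4 m
Bravo–Charlie: 1853.2 m
Charlie–Delta: 1722.5 m
Smallest added distance is 1722.5 m, inserting between Charlie and Delta.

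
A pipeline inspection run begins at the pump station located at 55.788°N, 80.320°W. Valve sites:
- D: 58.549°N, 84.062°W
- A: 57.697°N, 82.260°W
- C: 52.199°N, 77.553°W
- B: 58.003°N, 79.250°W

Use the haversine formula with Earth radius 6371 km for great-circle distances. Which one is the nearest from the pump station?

Distance to each, sorted:
A: 243.0 km
B: 254.7 km
D: 380.9 km
C: 438.1 km
The nearest is A at 243.0 km.

A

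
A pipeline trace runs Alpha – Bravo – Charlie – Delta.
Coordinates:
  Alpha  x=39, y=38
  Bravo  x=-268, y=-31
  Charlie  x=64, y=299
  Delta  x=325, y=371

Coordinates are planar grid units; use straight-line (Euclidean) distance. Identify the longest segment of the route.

Leg distances:
Alpha→Bravo: 314.7
Bravo→Charlie: 468.1
Charlie→Delta: 270.7
The longest leg is Bravo–Charlie at 468.1.

Bravo–Charlie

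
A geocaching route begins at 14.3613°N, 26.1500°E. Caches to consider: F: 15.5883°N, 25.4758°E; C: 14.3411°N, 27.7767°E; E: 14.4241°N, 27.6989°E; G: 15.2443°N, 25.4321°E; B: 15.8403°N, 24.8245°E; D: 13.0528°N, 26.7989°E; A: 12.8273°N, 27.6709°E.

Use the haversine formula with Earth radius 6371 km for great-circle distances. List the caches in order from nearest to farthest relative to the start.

G, F, D, E, C, B, A

Distances from the start:
G 15.2443°N, 25.4321°E: 124.9 km
F 15.5883°N, 25.4758°E: 154.5 km
D 13.0528°N, 26.7989°E: 161.5 km
E 14.4241°N, 27.6989°E: 167.0 km
C 14.3411°N, 27.7767°E: 175.3 km
B 15.8403°N, 24.8245°E: 217.5 km
A 12.8273°N, 27.6709°E: 236.9 km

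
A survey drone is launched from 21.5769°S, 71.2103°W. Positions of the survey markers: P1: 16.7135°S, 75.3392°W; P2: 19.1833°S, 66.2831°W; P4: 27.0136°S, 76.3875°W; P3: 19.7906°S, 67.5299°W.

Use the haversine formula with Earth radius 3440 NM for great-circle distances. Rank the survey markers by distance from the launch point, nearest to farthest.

P3, P2, P1, P4

Computing each great-circle distance from 21.5769°S, 71.2103°W:
P3 19.7906°S, 67.5299°W: 232.9 NM
P2 19.1833°S, 66.2831°W: 312.3 NM
P1 16.7135°S, 75.3392°W: 374.2 NM
P4 27.0136°S, 76.3875°W: 432.1 NM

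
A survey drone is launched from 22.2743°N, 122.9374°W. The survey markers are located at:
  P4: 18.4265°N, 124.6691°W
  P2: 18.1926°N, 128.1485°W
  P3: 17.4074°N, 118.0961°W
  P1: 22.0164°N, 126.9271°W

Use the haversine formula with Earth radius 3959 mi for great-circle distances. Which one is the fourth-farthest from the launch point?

P1

Distance to each, sorted:
P3: 460.5 mi
P2: 440.0 mi
P4: 288.6 mi
P1: 256.0 mi
The fourth-farthest is P1 at 256.0 mi.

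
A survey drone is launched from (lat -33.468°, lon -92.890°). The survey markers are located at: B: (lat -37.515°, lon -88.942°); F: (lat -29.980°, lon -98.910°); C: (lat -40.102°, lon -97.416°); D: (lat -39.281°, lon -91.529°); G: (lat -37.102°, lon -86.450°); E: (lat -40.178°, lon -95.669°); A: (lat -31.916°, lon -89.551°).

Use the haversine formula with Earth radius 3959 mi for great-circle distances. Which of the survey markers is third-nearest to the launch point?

D

Distance to each, sorted:
A: 221.8 mi
B: 357.0 mi
D: 408.7 mi
F: 428.0 mi
G: 441.4 mi
E: 488.4 mi
C: 522.2 mi
The third-nearest is D at 408.7 mi.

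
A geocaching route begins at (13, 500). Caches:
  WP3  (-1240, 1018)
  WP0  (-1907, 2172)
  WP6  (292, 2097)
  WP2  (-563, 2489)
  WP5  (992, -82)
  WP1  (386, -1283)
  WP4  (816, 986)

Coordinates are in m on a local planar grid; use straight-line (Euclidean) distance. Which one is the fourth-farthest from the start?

Distance to each, sorted:
WP0: 2546.0 m
WP2: 2070.7 m
WP1: 1821.6 m
WP6: 1621.2 m
WP3: 1355.9 m
WP5: 1138.9 m
WP4: 938.6 m
The fourth-farthest is WP6 at 1621.2 m.

WP6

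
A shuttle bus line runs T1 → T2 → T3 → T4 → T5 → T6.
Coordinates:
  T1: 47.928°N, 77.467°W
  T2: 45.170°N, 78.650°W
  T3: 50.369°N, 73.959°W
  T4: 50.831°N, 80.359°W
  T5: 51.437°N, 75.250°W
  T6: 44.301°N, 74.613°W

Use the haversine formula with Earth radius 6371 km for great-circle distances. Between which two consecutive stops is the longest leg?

T5–T6

Leg distances:
T1→T2: 319.7 km
T2→T3: 675.8 km
T3→T4: 454.5 km
T4→T5: 362.7 km
T5→T6: 794.9 km
The longest leg is T5–T6 at 794.9 km.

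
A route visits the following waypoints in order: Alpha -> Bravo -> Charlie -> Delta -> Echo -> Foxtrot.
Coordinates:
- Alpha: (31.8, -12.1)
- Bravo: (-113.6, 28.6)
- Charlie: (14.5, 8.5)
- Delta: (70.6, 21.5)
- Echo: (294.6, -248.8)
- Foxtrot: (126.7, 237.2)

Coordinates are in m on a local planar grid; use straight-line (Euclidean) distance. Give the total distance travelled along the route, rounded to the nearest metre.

1203 m

Leg distances:
Alpha→Bravo: 151.0 m  (cumulative 151.0 m)
Bravo→Charlie: 129.7 m  (cumulative 280.7 m)
Charlie→Delta: 57.6 m  (cumulative 338.2 m)
Delta→Echo: 351.1 m  (cumulative 689.3 m)
Echo→Foxtrot: 514.2 m  (cumulative 1203.5 m)
Total route length ≈ 1203 m.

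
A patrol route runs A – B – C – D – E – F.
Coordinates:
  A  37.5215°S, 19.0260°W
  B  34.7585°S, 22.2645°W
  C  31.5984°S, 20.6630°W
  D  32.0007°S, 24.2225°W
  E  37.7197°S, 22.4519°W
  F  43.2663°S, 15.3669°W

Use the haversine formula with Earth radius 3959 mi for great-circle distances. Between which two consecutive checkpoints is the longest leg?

Leg distances:
A→B: 262.8 mi
B→C: 237.2 mi
C→D: 210.9 mi
D→E: 407.7 mi
E→F: 533.9 mi
The longest leg is E–F at 533.9 mi.

E–F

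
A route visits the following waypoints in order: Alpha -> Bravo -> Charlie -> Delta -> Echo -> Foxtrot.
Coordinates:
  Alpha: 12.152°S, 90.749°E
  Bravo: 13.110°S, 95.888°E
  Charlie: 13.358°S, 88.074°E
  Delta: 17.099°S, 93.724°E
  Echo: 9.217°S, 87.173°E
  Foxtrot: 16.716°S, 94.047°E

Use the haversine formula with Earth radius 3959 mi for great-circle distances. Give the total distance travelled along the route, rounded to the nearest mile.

Leg distances:
Alpha→Bravo: 352.8 mi  (cumulative 352.8 mi)
Bravo→Charlie: 525.8 mi  (cumulative 878.6 mi)
Charlie→Delta: 456.8 mi  (cumulative 1335.4 mi)
Delta→Echo: 700.4 mi  (cumulative 2035.8 mi)
Echo→Foxtrot: 694.5 mi  (cumulative 2730.3 mi)
Total route length ≈ 2730 mi.

2730 mi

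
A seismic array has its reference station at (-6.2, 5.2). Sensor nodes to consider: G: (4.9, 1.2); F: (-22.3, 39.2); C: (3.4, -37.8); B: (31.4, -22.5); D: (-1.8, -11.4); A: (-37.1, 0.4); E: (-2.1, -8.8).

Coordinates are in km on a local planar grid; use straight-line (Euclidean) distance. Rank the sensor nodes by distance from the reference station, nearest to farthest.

G, E, D, A, F, C, B

Distances from the reference station:
G (4.9, 1.2): 11.8 km
E (-2.1, -8.8): 14.6 km
D (-1.8, -11.4): 17.2 km
A (-37.1, 0.4): 31.3 km
F (-22.3, 39.2): 37.6 km
C (3.4, -37.8): 44.1 km
B (31.4, -22.5): 46.7 km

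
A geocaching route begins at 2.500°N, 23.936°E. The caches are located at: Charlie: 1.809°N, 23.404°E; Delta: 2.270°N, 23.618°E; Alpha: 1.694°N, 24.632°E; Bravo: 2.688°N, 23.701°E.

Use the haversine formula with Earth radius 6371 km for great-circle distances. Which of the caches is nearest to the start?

Bravo

Distances from the start (2.500°N, 23.936°E):
Bravo: 33.4 km
Delta: 43.6 km
Charlie: 96.9 km
Alpha: 118.4 km
The nearest is Bravo at 33.4 km.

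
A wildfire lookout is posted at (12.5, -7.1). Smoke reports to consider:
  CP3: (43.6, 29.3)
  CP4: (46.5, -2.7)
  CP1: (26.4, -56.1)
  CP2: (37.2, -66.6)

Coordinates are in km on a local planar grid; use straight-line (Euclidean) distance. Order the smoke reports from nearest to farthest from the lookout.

Computing each straight-line distance from (12.5, -7.1):
CP4 (46.5, -2.7): 34.3 km
CP3 (43.6, 29.3): 47.9 km
CP1 (26.4, -56.1): 50.9 km
CP2 (37.2, -66.6): 64.4 km

CP4, CP3, CP1, CP2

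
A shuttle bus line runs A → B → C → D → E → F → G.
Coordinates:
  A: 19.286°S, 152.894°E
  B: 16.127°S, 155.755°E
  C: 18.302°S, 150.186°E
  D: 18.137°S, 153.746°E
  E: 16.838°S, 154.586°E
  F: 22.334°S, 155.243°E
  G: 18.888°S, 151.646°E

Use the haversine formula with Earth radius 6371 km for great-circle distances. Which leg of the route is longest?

B–C

Leg distances:
A→B: 463.9 km
B→C: 639.0 km
C→D: 376.4 km
D→E: 169.7 km
E→F: 615.0 km
F→G: 535.6 km
The longest leg is B–C at 639.0 km.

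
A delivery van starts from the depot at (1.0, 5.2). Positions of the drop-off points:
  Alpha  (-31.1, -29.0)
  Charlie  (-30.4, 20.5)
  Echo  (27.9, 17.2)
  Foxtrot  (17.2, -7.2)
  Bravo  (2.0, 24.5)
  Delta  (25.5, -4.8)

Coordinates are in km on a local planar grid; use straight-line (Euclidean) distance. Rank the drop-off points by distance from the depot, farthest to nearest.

Distances from the depot:
Alpha (-31.1, -29.0): 46.9 km
Charlie (-30.4, 20.5): 34.9 km
Echo (27.9, 17.2): 29.5 km
Delta (25.5, -4.8): 26.5 km
Foxtrot (17.2, -7.2): 20.4 km
Bravo (2.0, 24.5): 19.3 km

Alpha, Charlie, Echo, Delta, Foxtrot, Bravo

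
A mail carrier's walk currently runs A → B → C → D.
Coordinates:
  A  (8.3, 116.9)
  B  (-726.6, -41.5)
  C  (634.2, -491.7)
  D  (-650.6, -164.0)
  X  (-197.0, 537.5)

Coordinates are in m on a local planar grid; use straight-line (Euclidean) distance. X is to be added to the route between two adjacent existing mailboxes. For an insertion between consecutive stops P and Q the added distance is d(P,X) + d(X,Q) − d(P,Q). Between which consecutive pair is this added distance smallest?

Added distance for inserting X between each consecutive pair:
A–B: 500.9 m
B–C: 674.3 m
C–D: 832.4 m
Smallest added distance is 500.9 m, inserting between A and B.

between A and B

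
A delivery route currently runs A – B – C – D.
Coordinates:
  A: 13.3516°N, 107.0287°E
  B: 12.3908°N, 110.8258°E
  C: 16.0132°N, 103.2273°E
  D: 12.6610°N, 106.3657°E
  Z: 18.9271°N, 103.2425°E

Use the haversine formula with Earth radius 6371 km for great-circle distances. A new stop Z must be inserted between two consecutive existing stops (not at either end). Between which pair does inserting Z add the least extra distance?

Added distance for inserting Z between each consecutive pair:
A–B: 1404.1 km
B–C: 500.7 km
C–D: 593.5 km
Smallest added distance is 500.7 km, inserting between B and C.

between B and C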